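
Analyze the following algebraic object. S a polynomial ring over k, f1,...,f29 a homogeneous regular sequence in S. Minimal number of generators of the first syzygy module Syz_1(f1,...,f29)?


Regular sequence => Koszul complex is the minimal free resolution.
Syz_1 minimally generated by Koszul relations f_i*e_j - f_j*e_i (i<j): mu(Syz_1) = beta_2 = C(m,2) = m(m-1)/2
m=29
29*28/2 = 406


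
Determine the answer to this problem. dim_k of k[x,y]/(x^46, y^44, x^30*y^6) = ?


k[x,y]/I, I = (x^46, y^44, x^30*y^6)
Rect: 46x44=2024. Corner: (46-30)x(44-6)=608.
dim = 2024-608 = 1416


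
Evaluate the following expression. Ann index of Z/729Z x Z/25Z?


Exponent = lcm of the cyclic orders; pairwise coprime => product.
3^6*5^2=729*25=18225


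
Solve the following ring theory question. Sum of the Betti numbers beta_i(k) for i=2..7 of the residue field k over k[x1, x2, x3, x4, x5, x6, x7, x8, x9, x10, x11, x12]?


Koszul resolution: beta_i(k)=C(n,i), n=12
C(12,2)=66, C(12,3)=220, C(12,4)=495, C(12,5)=792, C(12,6)=924, C(12,7)=792
Sum=3289


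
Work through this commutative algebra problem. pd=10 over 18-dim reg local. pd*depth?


pd+depth=18
depth=18-10=8
pd*depth=10*8=80


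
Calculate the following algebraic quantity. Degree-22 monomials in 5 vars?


C(d+n-1,n-1)=C(26,4)=14950


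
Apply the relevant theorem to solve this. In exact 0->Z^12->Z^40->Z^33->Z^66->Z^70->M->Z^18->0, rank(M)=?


Alt sum=0:
(-1)^0*12 + (-1)^1*40 + (-1)^2*33 + (-1)^3*66 + (-1)^4*70 + (-1)^5*? + (-1)^6*18=0
rank(M)=27


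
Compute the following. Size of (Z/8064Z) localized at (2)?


2-primary part: 8064=2^7*63
Size=2^7=128


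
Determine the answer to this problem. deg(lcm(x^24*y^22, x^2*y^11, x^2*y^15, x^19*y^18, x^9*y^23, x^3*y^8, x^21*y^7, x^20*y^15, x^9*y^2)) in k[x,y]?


lcm = componentwise max:
x: max(24,2,2,19,9,3,21,20,9)=24
y: max(22,11,15,18,23,8,7,15,2)=23
Total=24+23=47


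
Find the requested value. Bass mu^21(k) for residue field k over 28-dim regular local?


C(n,i)=C(28,21)=1184040


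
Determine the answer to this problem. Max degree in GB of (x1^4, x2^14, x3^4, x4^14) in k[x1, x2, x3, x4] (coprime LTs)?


Pure powers, coprime LTs => already GB.
Degrees: 4, 14, 4, 14
Max=14


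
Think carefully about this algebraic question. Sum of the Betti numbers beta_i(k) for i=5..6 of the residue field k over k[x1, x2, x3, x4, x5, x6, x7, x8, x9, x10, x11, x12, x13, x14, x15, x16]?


Koszul resolution: beta_i(k)=C(n,i), n=16
C(16,5)=4368, C(16,6)=8008
Sum=12376


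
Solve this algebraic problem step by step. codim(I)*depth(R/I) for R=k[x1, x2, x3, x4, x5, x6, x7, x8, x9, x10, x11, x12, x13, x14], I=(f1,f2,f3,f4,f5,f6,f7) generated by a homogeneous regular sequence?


codim=7, depth=dim(R/I)=14-7=7
Product=7*7=49


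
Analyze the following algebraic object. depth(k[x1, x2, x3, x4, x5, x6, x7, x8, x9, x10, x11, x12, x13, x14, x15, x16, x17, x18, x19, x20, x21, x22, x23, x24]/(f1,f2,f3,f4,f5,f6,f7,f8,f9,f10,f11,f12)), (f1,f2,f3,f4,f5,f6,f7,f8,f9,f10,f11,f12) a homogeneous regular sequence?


depth(R)=24
depth(R/I)=24-12=12


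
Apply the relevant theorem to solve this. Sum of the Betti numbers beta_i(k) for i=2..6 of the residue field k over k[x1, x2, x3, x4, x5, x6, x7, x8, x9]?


Koszul resolution: beta_i(k)=C(n,i), n=9
C(9,2)=36, C(9,3)=84, C(9,4)=126, C(9,5)=126, C(9,6)=84
Sum=456


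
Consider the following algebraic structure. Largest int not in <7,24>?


gcd(7,24)=1 => F=ab-a-b=7*24-7-24=168-31=137


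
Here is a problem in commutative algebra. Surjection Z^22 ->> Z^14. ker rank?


rank(ker) = 22-14 = 8


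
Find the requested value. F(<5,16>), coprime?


gcd(5,16)=1 => F=ab-a-b=5*16-5-16=80-21=59


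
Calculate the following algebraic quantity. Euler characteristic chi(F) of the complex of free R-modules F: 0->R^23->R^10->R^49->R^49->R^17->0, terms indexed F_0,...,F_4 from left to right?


chi = sum (-1)^i * rank:
(-1)^0*23=23
(-1)^1*10=-10
(-1)^2*49=49
(-1)^3*49=-49
(-1)^4*17=17
chi=30


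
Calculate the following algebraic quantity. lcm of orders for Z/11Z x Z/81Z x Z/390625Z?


Exponent = lcm of the cyclic orders; pairwise coprime => product.
11^1*3^4*5^8=11*81*390625=348046875


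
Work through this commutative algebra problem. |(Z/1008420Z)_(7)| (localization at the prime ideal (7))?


7-primary part: 1008420=7^5*60
Size=7^5=16807


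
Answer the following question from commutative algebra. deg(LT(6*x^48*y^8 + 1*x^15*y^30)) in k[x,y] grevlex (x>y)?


LT: 6*x^48*y^8
deg_x=48, deg_y=8
Total=48+8=56


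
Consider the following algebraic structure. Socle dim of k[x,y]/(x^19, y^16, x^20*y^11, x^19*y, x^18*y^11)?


Socle = ann(m) = span of standard monomials u with x*u, y*u in I (staircase corners).
Redundant generators: x^20*y^11, x^19*y
Minimal generators: x^19, x^18*y^11, y^16
Corners: x^17y^15, x^18y^10
Socle dim=2


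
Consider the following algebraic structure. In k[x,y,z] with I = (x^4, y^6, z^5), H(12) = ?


Need i<4, j<6, k<5 with i+j+k=12.
For each i, j ranges over max(0,12-i-4)..min(5,12-i):
  i=0: j in [8,5] -> 0
  i=1: j in [7,5] -> 0
  i=2: j in [6,5] -> 0
  i=3: j in [5,5] -> 1
H(12) = 0+0+0+1 = 1


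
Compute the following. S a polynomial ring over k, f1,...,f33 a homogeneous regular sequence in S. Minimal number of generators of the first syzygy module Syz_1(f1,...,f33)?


Regular sequence => Koszul complex is the minimal free resolution.
Syz_1 minimally generated by Koszul relations f_i*e_j - f_j*e_i (i<j): mu(Syz_1) = beta_2 = C(m,2) = m(m-1)/2
m=33
33*32/2 = 528


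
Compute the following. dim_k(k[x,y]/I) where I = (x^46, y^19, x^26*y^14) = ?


k[x,y]/I, I = (x^46, y^19, x^26*y^14)
Rect: 46x19=874. Corner: (46-26)x(19-14)=100.
dim = 874-100 = 774


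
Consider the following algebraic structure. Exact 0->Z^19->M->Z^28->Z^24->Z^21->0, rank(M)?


Alt sum=0:
(-1)^0*19 + (-1)^1*? + (-1)^2*28 + (-1)^3*24 + (-1)^4*21=0
rank(M)=44


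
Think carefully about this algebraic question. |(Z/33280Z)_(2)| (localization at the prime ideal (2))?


2-primary part: 33280=2^9*65
Size=2^9=512


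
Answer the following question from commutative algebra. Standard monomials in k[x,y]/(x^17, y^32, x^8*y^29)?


k[x,y]/I, I = (x^17, y^32, x^8*y^29)
Rect: 17x32=544. Corner: (17-8)x(32-29)=27.
dim = 544-27 = 517


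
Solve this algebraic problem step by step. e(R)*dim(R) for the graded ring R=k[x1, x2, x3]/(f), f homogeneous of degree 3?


e(R)=deg(f)=3, dim(R)=3-1=2
e*dim=3*2=6


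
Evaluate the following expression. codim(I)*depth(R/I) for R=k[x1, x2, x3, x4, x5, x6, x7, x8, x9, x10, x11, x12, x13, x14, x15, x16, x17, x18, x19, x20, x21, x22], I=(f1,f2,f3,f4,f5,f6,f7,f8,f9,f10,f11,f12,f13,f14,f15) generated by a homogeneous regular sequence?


codim=15, depth=dim(R/I)=22-15=7
Product=15*7=105


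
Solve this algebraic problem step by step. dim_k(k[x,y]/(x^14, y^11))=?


Basis: x^i*y^j, i<14, j<11
14*11=154


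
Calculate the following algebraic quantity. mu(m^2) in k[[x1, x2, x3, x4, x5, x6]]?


C(n+d-1,d)=C(7,2)=21


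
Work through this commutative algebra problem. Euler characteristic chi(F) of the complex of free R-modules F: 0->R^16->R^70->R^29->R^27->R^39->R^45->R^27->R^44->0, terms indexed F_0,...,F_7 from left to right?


chi = sum (-1)^i * rank:
(-1)^0*16=16
(-1)^1*70=-70
(-1)^2*29=29
(-1)^3*27=-27
(-1)^4*39=39
(-1)^5*45=-45
(-1)^6*27=27
(-1)^7*44=-44
chi=-75


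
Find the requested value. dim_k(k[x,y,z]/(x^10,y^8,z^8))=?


Basis: x^iy^jz^k, i<10,j<8,k<8
10*8*8=640


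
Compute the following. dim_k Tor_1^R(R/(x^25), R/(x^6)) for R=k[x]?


Tor_1(R/I,R/J)=(I cap J)/IJ=(x^25)/(x^31)
dim=31-25=min(25,6)=6


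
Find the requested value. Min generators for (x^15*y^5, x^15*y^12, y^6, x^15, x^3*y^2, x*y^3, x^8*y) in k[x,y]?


Remove redundant (divisible by others).
x^15*y^12 redundant.
x^15*y^5 redundant.
Min: x^15, x^8*y, x^3*y^2, x*y^3, y^6
Count=5


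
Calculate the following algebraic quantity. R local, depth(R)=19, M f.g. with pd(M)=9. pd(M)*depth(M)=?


pd+depth=19
depth=19-9=10
pd*depth=9*10=90


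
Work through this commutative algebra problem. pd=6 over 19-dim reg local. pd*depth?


pd+depth=19
depth=19-6=13
pd*depth=6*13=78


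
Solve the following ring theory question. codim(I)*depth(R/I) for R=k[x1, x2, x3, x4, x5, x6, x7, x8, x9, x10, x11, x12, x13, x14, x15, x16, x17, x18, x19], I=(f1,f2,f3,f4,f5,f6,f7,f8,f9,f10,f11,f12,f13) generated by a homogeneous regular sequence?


codim=13, depth=dim(R/I)=19-13=6
Product=13*6=78


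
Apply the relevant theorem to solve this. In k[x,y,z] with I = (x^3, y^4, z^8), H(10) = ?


Need i<3, j<4, k<8 with i+j+k=10.
For each i, j ranges over max(0,10-i-7)..min(3,10-i):
  i=0: j in [3,3] -> 1
  i=1: j in [2,3] -> 2
  i=2: j in [1,3] -> 3
H(10) = 1+2+3 = 6


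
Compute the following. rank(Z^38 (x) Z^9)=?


rank(M(x)N) = rank(M)*rank(N)
38*9 = 342


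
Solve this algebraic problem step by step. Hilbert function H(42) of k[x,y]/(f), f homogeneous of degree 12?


H(t)=d for t>=d-1.
d=12, t=42
H(42)=12


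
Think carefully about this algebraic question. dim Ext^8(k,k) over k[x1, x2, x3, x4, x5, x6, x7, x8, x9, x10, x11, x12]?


C(n,i)=C(12,8)=495


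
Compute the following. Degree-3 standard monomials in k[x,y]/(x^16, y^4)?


k[x,y], I = (x^16, y^4), d = 3
Need i < 16 and d-i < 4.
Range: 0 <= i <= 3.
H(3) = 4


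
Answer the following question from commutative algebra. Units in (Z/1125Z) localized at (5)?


Local ring = Z/125Z.
phi(125) = 5^2*(5-1) = 100


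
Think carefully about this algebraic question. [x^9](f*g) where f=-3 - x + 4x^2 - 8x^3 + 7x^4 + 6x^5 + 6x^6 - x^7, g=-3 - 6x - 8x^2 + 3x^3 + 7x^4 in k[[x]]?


[x^9] = sum a_i*b_j, i+j=9
  6*7=42
  6*3=18
  -1*-8=8
Sum=68


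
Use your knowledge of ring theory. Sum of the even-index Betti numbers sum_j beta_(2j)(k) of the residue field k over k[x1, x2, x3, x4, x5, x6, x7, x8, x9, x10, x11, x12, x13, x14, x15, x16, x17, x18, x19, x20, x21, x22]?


Koszul resolution: beta_i(k)=C(n,i), n=22
sum_even C(22,i) = 2^(n-1) = 2^21 = 2097152


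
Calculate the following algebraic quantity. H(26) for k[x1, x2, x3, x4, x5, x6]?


C(d+n-1,n-1)=C(31,5)=169911


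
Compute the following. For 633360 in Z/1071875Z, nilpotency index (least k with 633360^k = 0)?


633360^k mod 1071875:
k=1: 633360
k=2: 1030225
k=3: 471625
k=4: 428750
k=5: 0
First zero at k = 5


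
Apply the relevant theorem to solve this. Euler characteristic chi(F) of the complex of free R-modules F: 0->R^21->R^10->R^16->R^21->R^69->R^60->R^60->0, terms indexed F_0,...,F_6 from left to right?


chi = sum (-1)^i * rank:
(-1)^0*21=21
(-1)^1*10=-10
(-1)^2*16=16
(-1)^3*21=-21
(-1)^4*69=69
(-1)^5*60=-60
(-1)^6*60=60
chi=75


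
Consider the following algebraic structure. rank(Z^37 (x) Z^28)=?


rank(M(x)N) = rank(M)*rank(N)
37*28 = 1036


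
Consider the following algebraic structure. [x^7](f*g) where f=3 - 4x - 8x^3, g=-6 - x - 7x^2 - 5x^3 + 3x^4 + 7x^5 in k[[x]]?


[x^7] = sum a_i*b_j, i+j=7
  -8*3=-24
Sum=-24


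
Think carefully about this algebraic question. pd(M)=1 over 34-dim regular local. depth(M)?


pd+depth=depth(R)=34
depth=34-1=33


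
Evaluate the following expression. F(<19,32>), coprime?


gcd(19,32)=1 => F=ab-a-b=19*32-19-32=608-51=557


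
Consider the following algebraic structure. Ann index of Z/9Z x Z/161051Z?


Exponent = lcm of the cyclic orders; pairwise coprime => product.
3^2*11^5=9*161051=1449459


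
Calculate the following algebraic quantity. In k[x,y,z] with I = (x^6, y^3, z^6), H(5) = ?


Need i<6, j<3, k<6 with i+j+k=5.
For each i, j ranges over max(0,5-i-5)..min(2,5-i):
  i=0: j in [0,2] -> 3
  i=1: j in [0,2] -> 3
  i=2: j in [0,2] -> 3
  i=3: j in [0,2] -> 3
  i=4: j in [0,1] -> 2
  i=5: j in [0,0] -> 1
H(5) = 3+3+3+3+2+1 = 15


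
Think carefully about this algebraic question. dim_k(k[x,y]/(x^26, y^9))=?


Basis: x^i*y^j, i<26, j<9
26*9=234


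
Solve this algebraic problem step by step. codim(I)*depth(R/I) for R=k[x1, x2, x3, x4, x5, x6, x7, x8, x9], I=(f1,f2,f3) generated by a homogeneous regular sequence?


codim=3, depth=dim(R/I)=9-3=6
Product=3*6=18


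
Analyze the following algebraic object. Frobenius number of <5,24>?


gcd(5,24)=1 => F=ab-a-b=5*24-5-24=120-29=91


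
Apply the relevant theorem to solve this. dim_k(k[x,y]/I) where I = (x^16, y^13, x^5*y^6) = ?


k[x,y]/I, I = (x^16, y^13, x^5*y^6)
Rect: 16x13=208. Corner: (16-5)x(13-6)=77.
dim = 208-77 = 131


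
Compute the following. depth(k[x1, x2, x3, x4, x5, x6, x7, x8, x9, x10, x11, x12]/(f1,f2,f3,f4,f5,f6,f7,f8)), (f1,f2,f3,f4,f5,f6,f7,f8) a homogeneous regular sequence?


depth(R)=12
depth(R/I)=12-8=4


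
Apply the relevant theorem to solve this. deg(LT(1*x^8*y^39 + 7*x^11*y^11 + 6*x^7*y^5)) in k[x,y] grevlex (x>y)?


LT: 1*x^8*y^39
deg_x=8, deg_y=39
Total=8+39=47


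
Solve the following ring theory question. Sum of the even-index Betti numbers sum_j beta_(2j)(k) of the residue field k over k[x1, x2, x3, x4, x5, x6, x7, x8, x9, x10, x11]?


Koszul resolution: beta_i(k)=C(n,i), n=11
sum_even C(11,i) = 2^(n-1) = 2^10 = 1024


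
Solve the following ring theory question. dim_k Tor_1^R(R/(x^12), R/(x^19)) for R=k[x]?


Tor_1(R/I,R/J)=(I cap J)/IJ=(x^19)/(x^31)
dim=31-19=min(12,19)=12


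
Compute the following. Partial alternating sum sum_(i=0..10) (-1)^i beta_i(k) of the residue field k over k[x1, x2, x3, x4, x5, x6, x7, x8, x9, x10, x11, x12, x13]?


Koszul resolution: beta_i(k)=C(n,i), n=13
sum_(i=0..p) (-1)^i C(n,i) = (-1)^p C(n-1,p)
(-1)^10*C(12,10) = (-1)^10*66 = 66


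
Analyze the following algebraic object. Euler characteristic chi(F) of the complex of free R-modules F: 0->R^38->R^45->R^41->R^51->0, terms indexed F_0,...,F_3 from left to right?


chi = sum (-1)^i * rank:
(-1)^0*38=38
(-1)^1*45=-45
(-1)^2*41=41
(-1)^3*51=-51
chi=-17


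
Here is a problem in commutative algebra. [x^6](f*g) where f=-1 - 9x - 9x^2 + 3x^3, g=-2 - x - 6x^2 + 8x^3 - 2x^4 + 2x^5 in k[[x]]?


[x^6] = sum a_i*b_j, i+j=6
  -9*2=-18
  -9*-2=18
  3*8=24
Sum=24


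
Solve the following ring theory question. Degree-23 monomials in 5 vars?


C(d+n-1,n-1)=C(27,4)=17550


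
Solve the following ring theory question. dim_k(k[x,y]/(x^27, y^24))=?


Basis: x^i*y^j, i<27, j<24
27*24=648


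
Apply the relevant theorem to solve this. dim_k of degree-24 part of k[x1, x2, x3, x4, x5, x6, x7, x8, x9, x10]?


C(d+n-1,n-1)=C(33,9)=38567100


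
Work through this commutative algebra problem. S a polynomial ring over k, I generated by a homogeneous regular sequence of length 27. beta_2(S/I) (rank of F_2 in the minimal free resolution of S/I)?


Regular sequence => Koszul complex is the minimal free resolution.
Syz_1 minimally generated by Koszul relations f_i*e_j - f_j*e_i (i<j): mu(Syz_1) = beta_2 = C(m,2) = m(m-1)/2
m=27
27*26/2 = 351


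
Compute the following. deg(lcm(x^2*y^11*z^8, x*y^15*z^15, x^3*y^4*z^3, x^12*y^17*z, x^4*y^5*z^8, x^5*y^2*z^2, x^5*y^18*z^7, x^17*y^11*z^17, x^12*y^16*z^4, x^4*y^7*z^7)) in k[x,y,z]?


lcm = componentwise max:
x: max(2,1,3,12,4,5,5,17,12,4)=17
y: max(11,15,4,17,5,2,18,11,16,7)=18
z: max(8,15,3,1,8,2,7,17,4,7)=17
Total=17+18+17=52


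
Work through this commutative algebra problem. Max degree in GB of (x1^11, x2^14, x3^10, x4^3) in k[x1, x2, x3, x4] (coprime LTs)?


Pure powers, coprime LTs => already GB.
Degrees: 11, 14, 10, 3
Max=14


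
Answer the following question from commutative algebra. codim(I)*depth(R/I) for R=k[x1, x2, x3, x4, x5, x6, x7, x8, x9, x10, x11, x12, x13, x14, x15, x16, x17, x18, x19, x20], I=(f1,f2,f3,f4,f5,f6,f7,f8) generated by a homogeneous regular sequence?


codim=8, depth=dim(R/I)=20-8=12
Product=8*12=96


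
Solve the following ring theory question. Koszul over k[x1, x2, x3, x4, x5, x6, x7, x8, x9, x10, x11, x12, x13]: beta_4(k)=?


C(n,i)=C(13,4)=715


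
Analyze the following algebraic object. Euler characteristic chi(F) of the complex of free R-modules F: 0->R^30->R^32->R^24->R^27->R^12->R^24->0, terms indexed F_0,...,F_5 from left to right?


chi = sum (-1)^i * rank:
(-1)^0*30=30
(-1)^1*32=-32
(-1)^2*24=24
(-1)^3*27=-27
(-1)^4*12=12
(-1)^5*24=-24
chi=-17


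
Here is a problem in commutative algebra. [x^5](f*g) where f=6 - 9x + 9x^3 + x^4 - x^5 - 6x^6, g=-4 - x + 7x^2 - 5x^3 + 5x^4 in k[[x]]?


[x^5] = sum a_i*b_j, i+j=5
  -9*5=-45
  9*7=63
  1*-1=-1
  -1*-4=4
Sum=21


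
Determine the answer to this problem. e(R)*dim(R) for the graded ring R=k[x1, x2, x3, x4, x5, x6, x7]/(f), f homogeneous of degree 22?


e(R)=deg(f)=22, dim(R)=7-1=6
e*dim=22*6=132


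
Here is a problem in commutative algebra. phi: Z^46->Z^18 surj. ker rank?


rank(ker) = 46-18 = 28


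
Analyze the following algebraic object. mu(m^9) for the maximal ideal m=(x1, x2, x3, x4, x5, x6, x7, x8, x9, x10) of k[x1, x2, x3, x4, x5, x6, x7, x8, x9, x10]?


Graded Nakayama: mu(m^d) = dim_k (m^d/m^(d+1)) = #degree-9 monomials in 10 vars
C(n+d-1,d)=C(18,9)=48620


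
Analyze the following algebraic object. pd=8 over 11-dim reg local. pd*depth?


pd+depth=11
depth=11-8=3
pd*depth=8*3=24


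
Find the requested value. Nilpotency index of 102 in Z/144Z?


102^k mod 144:
k=1: 102
k=2: 36
k=3: 72
k=4: 0
First zero at k = 4


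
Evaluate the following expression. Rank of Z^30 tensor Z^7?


rank(M(x)N) = rank(M)*rank(N)
30*7 = 210


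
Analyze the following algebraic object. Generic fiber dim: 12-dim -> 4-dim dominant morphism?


dim(fiber)=dim(X)-dim(Y)=12-4=8


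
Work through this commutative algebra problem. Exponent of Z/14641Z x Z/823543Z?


Exponent = lcm of the cyclic orders; pairwise coprime => product.
11^4*7^7=14641*823543=12057493063


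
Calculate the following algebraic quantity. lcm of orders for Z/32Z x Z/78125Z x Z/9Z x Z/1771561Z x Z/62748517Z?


Exponent = lcm of the cyclic orders; pairwise coprime => product.
2^5*5^7*3^2*11^6*13^7=32*78125*9*1771561*62748517=2501163574313332500000


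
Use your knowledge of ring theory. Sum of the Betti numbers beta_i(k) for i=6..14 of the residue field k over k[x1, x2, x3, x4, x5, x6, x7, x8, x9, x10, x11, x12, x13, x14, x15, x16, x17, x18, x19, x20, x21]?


Koszul resolution: beta_i(k)=C(n,i), n=21
C(21,6)=54264, C(21,7)=116280, C(21,8)=203490, C(21,9)=293930, C(21,10)=352716, C(21,11)=352716, C(21,12)=293930, C(21,13)=203490, C(21,14)=116280
Sum=1987096


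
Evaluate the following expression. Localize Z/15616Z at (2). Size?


2-primary part: 15616=2^8*61
Size=2^8=256


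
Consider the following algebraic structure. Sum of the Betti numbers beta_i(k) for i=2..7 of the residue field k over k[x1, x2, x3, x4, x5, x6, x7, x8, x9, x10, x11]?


Koszul resolution: beta_i(k)=C(n,i), n=11
C(11,2)=55, C(11,3)=165, C(11,4)=330, C(11,5)=462, C(11,6)=462, C(11,7)=330
Sum=1804


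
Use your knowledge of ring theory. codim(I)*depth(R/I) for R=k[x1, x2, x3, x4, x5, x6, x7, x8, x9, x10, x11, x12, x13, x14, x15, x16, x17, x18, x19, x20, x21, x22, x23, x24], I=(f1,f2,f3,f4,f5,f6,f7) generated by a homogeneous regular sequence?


codim=7, depth=dim(R/I)=24-7=17
Product=7*17=119


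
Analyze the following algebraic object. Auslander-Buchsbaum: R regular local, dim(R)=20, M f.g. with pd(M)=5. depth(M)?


pd+depth=depth(R)=20
depth=20-5=15


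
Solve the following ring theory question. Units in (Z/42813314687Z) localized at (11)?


Local ring = Z/19487171Z.
phi(19487171) = 11^6*(11-1) = 17715610


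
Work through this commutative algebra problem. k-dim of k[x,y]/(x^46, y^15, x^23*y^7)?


k[x,y]/I, I = (x^46, y^15, x^23*y^7)
Rect: 46x15=690. Corner: (46-23)x(15-7)=184.
dim = 690-184 = 506


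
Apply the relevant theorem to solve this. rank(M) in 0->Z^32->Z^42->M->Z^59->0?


Alt sum=0:
(-1)^0*32 + (-1)^1*42 + (-1)^2*? + (-1)^3*59=0
rank(M)=69


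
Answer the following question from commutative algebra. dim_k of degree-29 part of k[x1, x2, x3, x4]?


C(d+n-1,n-1)=C(32,3)=4960


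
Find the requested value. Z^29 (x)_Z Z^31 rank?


rank(M(x)N) = rank(M)*rank(N)
29*31 = 899


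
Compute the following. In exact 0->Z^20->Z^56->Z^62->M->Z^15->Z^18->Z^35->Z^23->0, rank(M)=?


Alt sum=0:
(-1)^0*20 + (-1)^1*56 + (-1)^2*62 + (-1)^3*? + (-1)^4*15 + (-1)^5*18 + (-1)^6*35 + (-1)^7*23=0
rank(M)=35


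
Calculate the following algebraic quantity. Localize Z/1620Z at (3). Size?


3-primary part: 1620=3^4*20
Size=3^4=81


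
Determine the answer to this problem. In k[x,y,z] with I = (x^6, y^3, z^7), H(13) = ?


Need i<6, j<3, k<7 with i+j+k=13.
For each i, j ranges over max(0,13-i-6)..min(2,13-i):
  i=0: j in [7,2] -> 0
  i=1: j in [6,2] -> 0
  i=2: j in [5,2] -> 0
  i=3: j in [4,2] -> 0
  i=4: j in [3,2] -> 0
  i=5: j in [2,2] -> 1
H(13) = 0+0+0+0+0+1 = 1


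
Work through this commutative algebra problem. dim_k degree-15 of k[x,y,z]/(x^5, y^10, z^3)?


Need i<5, j<10, k<3 with i+j+k=15.
For each i, j ranges over max(0,15-i-2)..min(9,15-i):
  i=0: j in [13,9] -> 0
  i=1: j in [12,9] -> 0
  i=2: j in [11,9] -> 0
  i=3: j in [10,9] -> 0
  i=4: j in [9,9] -> 1
H(15) = 0+0+0+0+1 = 1


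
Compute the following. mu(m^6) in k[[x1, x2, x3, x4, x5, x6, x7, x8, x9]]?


C(n+d-1,d)=C(14,6)=3003


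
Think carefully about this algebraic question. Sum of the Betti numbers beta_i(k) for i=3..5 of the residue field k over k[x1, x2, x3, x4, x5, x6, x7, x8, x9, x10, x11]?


Koszul resolution: beta_i(k)=C(n,i), n=11
C(11,3)=165, C(11,4)=330, C(11,5)=462
Sum=957


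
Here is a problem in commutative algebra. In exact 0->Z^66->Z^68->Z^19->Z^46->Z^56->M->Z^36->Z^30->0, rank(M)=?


Alt sum=0:
(-1)^0*66 + (-1)^1*68 + (-1)^2*19 + (-1)^3*46 + (-1)^4*56 + (-1)^5*? + (-1)^6*36 + (-1)^7*30=0
rank(M)=33


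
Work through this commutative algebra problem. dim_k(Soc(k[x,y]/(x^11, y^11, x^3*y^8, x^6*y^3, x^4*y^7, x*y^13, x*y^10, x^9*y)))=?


Socle = ann(m) = span of standard monomials u with x*u, y*u in I (staircase corners).
Redundant generators: x*y^13
Minimal generators: x^11, x^9*y, x^6*y^3, x^4*y^7, x^3*y^8, x*y^10, y^11
Corners: y^10, x^2y^9, x^3y^7, x^5y^6, x^8y^2, x^10
Socle dim=6


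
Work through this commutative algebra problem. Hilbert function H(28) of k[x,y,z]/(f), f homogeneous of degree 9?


C(30,2)-C(21,2)=435-210=225


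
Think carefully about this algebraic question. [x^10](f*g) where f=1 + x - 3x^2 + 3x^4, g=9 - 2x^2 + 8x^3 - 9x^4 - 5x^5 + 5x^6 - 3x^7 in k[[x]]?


[x^10] = sum a_i*b_j, i+j=10
  3*5=15
Sum=15


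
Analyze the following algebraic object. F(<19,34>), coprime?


gcd(19,34)=1 => F=ab-a-b=19*34-19-34=646-53=593


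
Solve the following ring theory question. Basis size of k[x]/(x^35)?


Basis: 1,x,...,x^34
dim=35


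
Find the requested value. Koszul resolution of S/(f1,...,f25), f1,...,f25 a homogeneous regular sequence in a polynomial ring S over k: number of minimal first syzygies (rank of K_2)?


Regular sequence => Koszul complex is the minimal free resolution.
Syz_1 minimally generated by Koszul relations f_i*e_j - f_j*e_i (i<j): mu(Syz_1) = beta_2 = C(m,2) = m(m-1)/2
m=25
25*24/2 = 300


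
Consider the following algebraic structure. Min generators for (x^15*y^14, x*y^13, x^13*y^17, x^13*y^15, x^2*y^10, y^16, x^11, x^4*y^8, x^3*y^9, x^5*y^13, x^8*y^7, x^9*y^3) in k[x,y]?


Remove redundant (divisible by others).
x^5*y^13 redundant.
x^15*y^14 redundant.
x^13*y^15 redundant.
x^13*y^17 redundant.
Min: x^11, x^9*y^3, x^8*y^7, x^4*y^8, x^3*y^9, x^2*y^10, x*y^13, y^16
Count=8


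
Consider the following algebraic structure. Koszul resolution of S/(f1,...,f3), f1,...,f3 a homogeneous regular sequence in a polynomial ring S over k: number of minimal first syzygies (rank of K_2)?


Regular sequence => Koszul complex is the minimal free resolution.
Syz_1 minimally generated by Koszul relations f_i*e_j - f_j*e_i (i<j): mu(Syz_1) = beta_2 = C(m,2) = m(m-1)/2
m=3
3*2/2 = 3


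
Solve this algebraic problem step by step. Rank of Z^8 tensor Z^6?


rank(M(x)N) = rank(M)*rank(N)
8*6 = 48


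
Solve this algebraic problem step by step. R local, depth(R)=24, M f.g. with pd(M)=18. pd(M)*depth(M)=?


pd+depth=24
depth=24-18=6
pd*depth=18*6=108


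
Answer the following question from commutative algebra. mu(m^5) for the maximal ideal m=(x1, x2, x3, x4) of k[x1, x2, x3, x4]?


Graded Nakayama: mu(m^d) = dim_k (m^d/m^(d+1)) = #degree-5 monomials in 4 vars
C(n+d-1,d)=C(8,5)=56


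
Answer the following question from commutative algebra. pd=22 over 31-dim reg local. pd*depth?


pd+depth=31
depth=31-22=9
pd*depth=22*9=198


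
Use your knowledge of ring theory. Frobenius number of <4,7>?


gcd(4,7)=1 => F=ab-a-b=4*7-4-7=28-11=17


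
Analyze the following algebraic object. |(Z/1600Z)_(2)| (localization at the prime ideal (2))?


2-primary part: 1600=2^6*25
Size=2^6=64


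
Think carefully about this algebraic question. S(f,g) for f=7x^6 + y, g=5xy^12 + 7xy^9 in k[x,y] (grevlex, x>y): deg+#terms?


LT(f)=7x^6, LT(g)=5xy^12
lcm(LM)=x^6y^12
S(f,g) (scaled by 35 to clear denominators) = 5y^12*f - 7x^5*g = -49x^6y^9 + 5y^13
2 terms, deg 15.
15+2=17


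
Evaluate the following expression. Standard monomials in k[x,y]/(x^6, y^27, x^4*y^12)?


k[x,y]/I, I = (x^6, y^27, x^4*y^12)
Rect: 6x27=162. Corner: (6-4)x(27-12)=30.
dim = 162-30 = 132


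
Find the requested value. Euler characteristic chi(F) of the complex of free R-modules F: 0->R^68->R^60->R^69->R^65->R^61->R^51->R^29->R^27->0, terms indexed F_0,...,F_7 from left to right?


chi = sum (-1)^i * rank:
(-1)^0*68=68
(-1)^1*60=-60
(-1)^2*69=69
(-1)^3*65=-65
(-1)^4*61=61
(-1)^5*51=-51
(-1)^6*29=29
(-1)^7*27=-27
chi=24


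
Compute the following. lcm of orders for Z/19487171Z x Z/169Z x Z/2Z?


Exponent = lcm of the cyclic orders; pairwise coprime => product.
11^7*13^2*2^1=19487171*169*2=6586663798


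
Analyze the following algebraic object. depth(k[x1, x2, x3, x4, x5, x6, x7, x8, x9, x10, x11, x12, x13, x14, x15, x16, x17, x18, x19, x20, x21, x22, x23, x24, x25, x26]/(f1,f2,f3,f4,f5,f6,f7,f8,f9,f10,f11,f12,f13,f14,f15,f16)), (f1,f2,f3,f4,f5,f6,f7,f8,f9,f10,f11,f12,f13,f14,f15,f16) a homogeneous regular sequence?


depth(R)=26
depth(R/I)=26-16=10


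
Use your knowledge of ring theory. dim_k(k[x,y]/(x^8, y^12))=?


Basis: x^i*y^j, i<8, j<12
8*12=96


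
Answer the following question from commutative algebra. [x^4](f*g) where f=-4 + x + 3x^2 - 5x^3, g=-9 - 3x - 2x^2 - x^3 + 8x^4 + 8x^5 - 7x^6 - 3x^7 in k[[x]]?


[x^4] = sum a_i*b_j, i+j=4
  -4*8=-32
  1*-1=-1
  3*-2=-6
  -5*-3=15
Sum=-24


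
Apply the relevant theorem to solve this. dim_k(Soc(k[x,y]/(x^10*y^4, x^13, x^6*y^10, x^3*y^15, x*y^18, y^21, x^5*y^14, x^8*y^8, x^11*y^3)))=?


Socle = ann(m) = span of standard monomials u with x*u, y*u in I (staircase corners).
Minimal generators: x^13, x^11*y^3, x^10*y^4, x^8*y^8, x^6*y^10, x^5*y^14, x^3*y^15, x*y^18, y^21
Corners: y^20, x^2y^17, x^4y^14, x^5y^13, x^7y^9, x^9y^7, x^10y^3, x^12y^2
Socle dim=8


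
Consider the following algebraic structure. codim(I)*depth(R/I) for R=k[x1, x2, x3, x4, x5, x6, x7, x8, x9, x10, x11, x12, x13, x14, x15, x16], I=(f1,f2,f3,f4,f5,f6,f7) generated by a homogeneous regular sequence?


codim=7, depth=dim(R/I)=16-7=9
Product=7*9=63


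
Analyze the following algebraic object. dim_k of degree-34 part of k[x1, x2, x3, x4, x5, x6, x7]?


C(d+n-1,n-1)=C(40,6)=3838380


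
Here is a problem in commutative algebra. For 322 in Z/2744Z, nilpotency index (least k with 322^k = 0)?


322^k mod 2744:
k=1: 322
k=2: 2156
k=3: 0
First zero at k = 3


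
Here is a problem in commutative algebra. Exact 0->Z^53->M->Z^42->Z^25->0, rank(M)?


Alt sum=0:
(-1)^0*53 + (-1)^1*? + (-1)^2*42 + (-1)^3*25=0
rank(M)=70


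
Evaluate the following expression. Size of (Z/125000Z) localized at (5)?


5-primary part: 125000=5^6*8
Size=5^6=15625


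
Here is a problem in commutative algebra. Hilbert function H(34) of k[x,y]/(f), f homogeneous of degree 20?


H(t)=d for t>=d-1.
d=20, t=34
H(34)=20


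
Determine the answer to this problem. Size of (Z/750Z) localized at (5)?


5-primary part: 750=5^3*6
Size=5^3=125


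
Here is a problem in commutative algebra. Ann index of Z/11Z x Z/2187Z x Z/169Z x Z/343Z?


Exponent = lcm of the cyclic orders; pairwise coprime => product.
11^1*3^7*13^2*7^3=11*2187*169*343=1394512119


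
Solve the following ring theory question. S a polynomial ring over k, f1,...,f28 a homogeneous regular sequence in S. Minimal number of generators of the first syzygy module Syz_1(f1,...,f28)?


Regular sequence => Koszul complex is the minimal free resolution.
Syz_1 minimally generated by Koszul relations f_i*e_j - f_j*e_i (i<j): mu(Syz_1) = beta_2 = C(m,2) = m(m-1)/2
m=28
28*27/2 = 378


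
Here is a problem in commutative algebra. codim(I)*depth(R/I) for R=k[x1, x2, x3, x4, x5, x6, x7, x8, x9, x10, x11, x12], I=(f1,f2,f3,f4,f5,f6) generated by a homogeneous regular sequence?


codim=6, depth=dim(R/I)=12-6=6
Product=6*6=36


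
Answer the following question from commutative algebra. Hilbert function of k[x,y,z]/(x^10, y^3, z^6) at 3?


Need i<10, j<3, k<6 with i+j+k=3.
For each i, j ranges over max(0,3-i-5)..min(2,3-i):
  i=0: j in [0,2] -> 3
  i=1: j in [0,2] -> 3
  i=2: j in [0,1] -> 2
  i=3: j in [0,0] -> 1
H(3) = 3+3+2+1 = 9


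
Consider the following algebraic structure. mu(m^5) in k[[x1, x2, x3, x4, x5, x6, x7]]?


C(n+d-1,d)=C(11,5)=462


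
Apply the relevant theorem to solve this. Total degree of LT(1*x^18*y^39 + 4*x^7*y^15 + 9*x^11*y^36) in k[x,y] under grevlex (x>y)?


LT: 1*x^18*y^39
deg_x=18, deg_y=39
Total=18+39=57


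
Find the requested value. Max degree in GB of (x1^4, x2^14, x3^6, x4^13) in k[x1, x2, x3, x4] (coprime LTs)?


Pure powers, coprime LTs => already GB.
Degrees: 4, 14, 6, 13
Max=14


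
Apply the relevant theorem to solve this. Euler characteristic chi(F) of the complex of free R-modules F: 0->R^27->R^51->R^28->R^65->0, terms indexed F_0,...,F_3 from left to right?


chi = sum (-1)^i * rank:
(-1)^0*27=27
(-1)^1*51=-51
(-1)^2*28=28
(-1)^3*65=-65
chi=-61


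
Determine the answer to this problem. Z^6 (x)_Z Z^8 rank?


rank(M(x)N) = rank(M)*rank(N)
6*8 = 48


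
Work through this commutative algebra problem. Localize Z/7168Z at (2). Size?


2-primary part: 7168=2^10*7
Size=2^10=1024


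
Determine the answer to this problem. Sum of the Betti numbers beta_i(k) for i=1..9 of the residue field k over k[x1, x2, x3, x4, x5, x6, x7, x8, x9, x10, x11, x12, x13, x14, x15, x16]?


Koszul resolution: beta_i(k)=C(n,i), n=16
C(16,1)=16, C(16,2)=120, C(16,3)=560, C(16,4)=1820, C(16,5)=4368, C(16,6)=8008, C(16,7)=11440, C(16,8)=12870, C(16,9)=11440
Sum=50642


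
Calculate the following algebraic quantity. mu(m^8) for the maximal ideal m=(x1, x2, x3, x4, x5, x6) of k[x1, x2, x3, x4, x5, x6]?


Graded Nakayama: mu(m^d) = dim_k (m^d/m^(d+1)) = #degree-8 monomials in 6 vars
C(n+d-1,d)=C(13,8)=1287


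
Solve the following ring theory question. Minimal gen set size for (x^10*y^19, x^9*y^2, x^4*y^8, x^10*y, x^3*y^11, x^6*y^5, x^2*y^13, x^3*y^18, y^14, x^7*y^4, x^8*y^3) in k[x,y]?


Remove redundant (divisible by others).
x^10*y^19 redundant.
x^3*y^18 redundant.
Min: x^10*y, x^9*y^2, x^8*y^3, x^7*y^4, x^6*y^5, x^4*y^8, x^3*y^11, x^2*y^13, y^14
Count=9


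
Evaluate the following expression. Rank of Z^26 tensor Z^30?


rank(M(x)N) = rank(M)*rank(N)
26*30 = 780


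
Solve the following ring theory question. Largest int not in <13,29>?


gcd(13,29)=1 => F=ab-a-b=13*29-13-29=377-42=335


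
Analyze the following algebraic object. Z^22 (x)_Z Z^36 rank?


rank(M(x)N) = rank(M)*rank(N)
22*36 = 792


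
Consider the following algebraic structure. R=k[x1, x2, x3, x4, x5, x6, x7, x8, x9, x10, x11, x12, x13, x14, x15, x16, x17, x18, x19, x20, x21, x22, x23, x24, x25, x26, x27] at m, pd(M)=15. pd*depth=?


pd+depth=27
depth=27-15=12
pd*depth=15*12=180


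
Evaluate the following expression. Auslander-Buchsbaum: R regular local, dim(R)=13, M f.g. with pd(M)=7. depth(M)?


pd+depth=depth(R)=13
depth=13-7=6


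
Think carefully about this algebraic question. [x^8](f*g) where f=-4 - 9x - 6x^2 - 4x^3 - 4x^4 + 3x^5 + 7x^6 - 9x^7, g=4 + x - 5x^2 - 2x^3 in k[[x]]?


[x^8] = sum a_i*b_j, i+j=8
  3*-2=-6
  7*-5=-35
  -9*1=-9
Sum=-50


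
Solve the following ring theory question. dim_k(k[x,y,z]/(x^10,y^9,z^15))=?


Basis: x^iy^jz^k, i<10,j<9,k<15
10*9*15=1350


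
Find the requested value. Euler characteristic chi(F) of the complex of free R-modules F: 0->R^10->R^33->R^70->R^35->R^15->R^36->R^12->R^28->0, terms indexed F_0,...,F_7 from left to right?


chi = sum (-1)^i * rank:
(-1)^0*10=10
(-1)^1*33=-33
(-1)^2*70=70
(-1)^3*35=-35
(-1)^4*15=15
(-1)^5*36=-36
(-1)^6*12=12
(-1)^7*28=-28
chi=-25


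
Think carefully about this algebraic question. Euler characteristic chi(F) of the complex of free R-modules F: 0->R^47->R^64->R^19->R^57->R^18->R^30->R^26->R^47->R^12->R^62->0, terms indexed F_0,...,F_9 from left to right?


chi = sum (-1)^i * rank:
(-1)^0*47=47
(-1)^1*64=-64
(-1)^2*19=19
(-1)^3*57=-57
(-1)^4*18=18
(-1)^5*30=-30
(-1)^6*26=26
(-1)^7*47=-47
(-1)^8*12=12
(-1)^9*62=-62
chi=-138


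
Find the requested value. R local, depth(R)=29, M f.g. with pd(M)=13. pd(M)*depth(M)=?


pd+depth=29
depth=29-13=16
pd*depth=13*16=208


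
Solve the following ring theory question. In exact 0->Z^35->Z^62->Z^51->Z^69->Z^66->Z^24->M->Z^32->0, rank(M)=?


Alt sum=0:
(-1)^0*35 + (-1)^1*62 + (-1)^2*51 + (-1)^3*69 + (-1)^4*66 + (-1)^5*24 + (-1)^6*? + (-1)^7*32=0
rank(M)=35


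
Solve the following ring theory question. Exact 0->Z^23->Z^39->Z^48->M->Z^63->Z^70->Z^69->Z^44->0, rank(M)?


Alt sum=0:
(-1)^0*23 + (-1)^1*39 + (-1)^2*48 + (-1)^3*? + (-1)^4*63 + (-1)^5*70 + (-1)^6*69 + (-1)^7*44=0
rank(M)=50


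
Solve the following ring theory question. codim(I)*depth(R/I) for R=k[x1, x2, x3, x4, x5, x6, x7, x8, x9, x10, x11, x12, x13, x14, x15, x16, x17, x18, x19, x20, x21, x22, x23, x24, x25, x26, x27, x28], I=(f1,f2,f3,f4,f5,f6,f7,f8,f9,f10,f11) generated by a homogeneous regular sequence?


codim=11, depth=dim(R/I)=28-11=17
Product=11*17=187


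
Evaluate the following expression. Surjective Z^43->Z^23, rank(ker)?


rank(ker) = 43-23 = 20


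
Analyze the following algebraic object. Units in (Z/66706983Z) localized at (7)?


Local ring = Z/823543Z.
phi(823543) = 7^6*(7-1) = 705894


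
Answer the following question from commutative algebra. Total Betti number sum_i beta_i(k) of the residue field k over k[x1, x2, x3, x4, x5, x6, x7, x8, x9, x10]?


Koszul resolution: beta_i(k)=C(n,i), n=10
sum_i C(10,i) = 2^10 = 1024


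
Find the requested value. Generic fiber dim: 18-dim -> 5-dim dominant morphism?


dim(fiber)=dim(X)-dim(Y)=18-5=13


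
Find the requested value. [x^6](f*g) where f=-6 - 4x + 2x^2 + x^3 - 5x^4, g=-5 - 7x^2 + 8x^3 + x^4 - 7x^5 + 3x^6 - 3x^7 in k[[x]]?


[x^6] = sum a_i*b_j, i+j=6
  -6*3=-18
  -4*-7=28
  2*1=2
  1*8=8
  -5*-7=35
Sum=55


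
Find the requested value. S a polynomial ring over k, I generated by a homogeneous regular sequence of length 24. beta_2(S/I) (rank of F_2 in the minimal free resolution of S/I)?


Regular sequence => Koszul complex is the minimal free resolution.
Syz_1 minimally generated by Koszul relations f_i*e_j - f_j*e_i (i<j): mu(Syz_1) = beta_2 = C(m,2) = m(m-1)/2
m=24
24*23/2 = 276


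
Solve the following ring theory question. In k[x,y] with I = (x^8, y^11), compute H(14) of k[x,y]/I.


k[x,y], I = (x^8, y^11), d = 14
Need i < 8 and d-i < 11.
Range: 4 <= i <= 7.
H(14) = 4


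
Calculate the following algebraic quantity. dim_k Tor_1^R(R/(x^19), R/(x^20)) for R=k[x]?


Tor_1(R/I,R/J)=(I cap J)/IJ=(x^20)/(x^39)
dim=39-20=min(19,20)=19


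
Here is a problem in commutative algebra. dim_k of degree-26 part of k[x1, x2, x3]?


C(d+n-1,n-1)=C(28,2)=378


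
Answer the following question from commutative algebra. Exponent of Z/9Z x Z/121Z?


Exponent = lcm of the cyclic orders; pairwise coprime => product.
3^2*11^2=9*121=1089


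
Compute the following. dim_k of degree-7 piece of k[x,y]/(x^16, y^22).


k[x,y], I = (x^16, y^22), d = 7
Need i < 16 and d-i < 22.
Range: 0 <= i <= 7.
H(7) = 8


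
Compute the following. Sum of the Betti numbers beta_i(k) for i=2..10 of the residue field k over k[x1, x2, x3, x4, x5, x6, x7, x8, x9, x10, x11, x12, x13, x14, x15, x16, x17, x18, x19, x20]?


Koszul resolution: beta_i(k)=C(n,i), n=20
C(20,2)=190, C(20,3)=1140, C(20,4)=4845, C(20,5)=15504, C(20,6)=38760, C(20,7)=77520, C(20,8)=125970, C(20,9)=167960, C(20,10)=184756
Sum=616645


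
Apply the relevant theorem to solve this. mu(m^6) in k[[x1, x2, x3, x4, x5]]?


C(n+d-1,d)=C(10,6)=210


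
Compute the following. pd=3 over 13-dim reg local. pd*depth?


pd+depth=13
depth=13-3=10
pd*depth=3*10=30


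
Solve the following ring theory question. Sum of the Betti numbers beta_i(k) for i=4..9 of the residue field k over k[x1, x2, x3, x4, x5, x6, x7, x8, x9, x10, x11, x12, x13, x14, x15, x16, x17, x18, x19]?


Koszul resolution: beta_i(k)=C(n,i), n=19
C(19,4)=3876, C(19,5)=11628, C(19,6)=27132, C(19,7)=50388, C(19,8)=75582, C(19,9)=92378
Sum=260984


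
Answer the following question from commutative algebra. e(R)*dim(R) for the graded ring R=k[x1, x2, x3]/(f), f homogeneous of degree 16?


e(R)=deg(f)=16, dim(R)=3-1=2
e*dim=16*2=32


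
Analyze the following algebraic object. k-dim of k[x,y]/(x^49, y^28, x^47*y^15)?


k[x,y]/I, I = (x^49, y^28, x^47*y^15)
Rect: 49x28=1372. Corner: (49-47)x(28-15)=26.
dim = 1372-26 = 1346


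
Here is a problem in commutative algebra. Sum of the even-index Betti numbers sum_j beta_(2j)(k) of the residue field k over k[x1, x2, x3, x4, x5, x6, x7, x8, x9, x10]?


Koszul resolution: beta_i(k)=C(n,i), n=10
sum_even C(10,i) = 2^(n-1) = 2^9 = 512


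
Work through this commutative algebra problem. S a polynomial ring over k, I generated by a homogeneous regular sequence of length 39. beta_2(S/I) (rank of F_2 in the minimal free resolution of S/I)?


Regular sequence => Koszul complex is the minimal free resolution.
Syz_1 minimally generated by Koszul relations f_i*e_j - f_j*e_i (i<j): mu(Syz_1) = beta_2 = C(m,2) = m(m-1)/2
m=39
39*38/2 = 741


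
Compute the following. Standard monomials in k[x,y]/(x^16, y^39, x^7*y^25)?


k[x,y]/I, I = (x^16, y^39, x^7*y^25)
Rect: 16x39=624. Corner: (16-7)x(39-25)=126.
dim = 624-126 = 498


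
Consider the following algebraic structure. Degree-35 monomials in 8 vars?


C(d+n-1,n-1)=C(42,7)=26978328


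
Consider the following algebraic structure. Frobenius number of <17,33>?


gcd(17,33)=1 => F=ab-a-b=17*33-17-33=561-50=511


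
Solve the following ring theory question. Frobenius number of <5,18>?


gcd(5,18)=1 => F=ab-a-b=5*18-5-18=90-23=67


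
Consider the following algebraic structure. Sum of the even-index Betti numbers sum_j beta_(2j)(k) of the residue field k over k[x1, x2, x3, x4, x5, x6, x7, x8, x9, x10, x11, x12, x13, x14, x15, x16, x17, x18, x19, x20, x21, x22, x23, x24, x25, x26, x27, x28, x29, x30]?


Koszul resolution: beta_i(k)=C(n,i), n=30
sum_even C(30,i) = 2^(n-1) = 2^29 = 536870912


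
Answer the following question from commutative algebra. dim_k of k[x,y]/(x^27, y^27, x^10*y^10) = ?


k[x,y]/I, I = (x^27, y^27, x^10*y^10)
Rect: 27x27=729. Corner: (27-10)x(27-10)=289.
dim = 729-289 = 440
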